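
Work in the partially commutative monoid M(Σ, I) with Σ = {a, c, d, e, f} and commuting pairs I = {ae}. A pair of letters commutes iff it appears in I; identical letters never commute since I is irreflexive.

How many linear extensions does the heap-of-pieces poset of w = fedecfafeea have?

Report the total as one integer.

3

#0=f has no predecessor
#1=e depends on [0:f]
#2=d depends on [1:e]
#3=e depends on [2:d]
#4=c depends on [3:e]
#5=f depends on [4:c]
#6=a depends on [5:f]
#7=f depends on [6:a]
#8=e depends on [7:f]
#9=e depends on [8:e]
#10=a depends on [7:f]
sources: [0:f]
N(rest) = Σ N(rest − s) over sources s of rest; N(one piece) = 1:
  size 1 → [9]=1  [10]=1
  size 2 → [8,9]=1  [9,10]=2
  size 3 → [8,9,10]=3
  size 4 → [7,8,9,10]=3
  size 5 → [6,7,8,9,10]=3
  size 6 → [5,6,7,8,9,10]=3
  size 7 → [4,5,6,7,8,9,10]=3
  size 8 → [3,4,5,6,7,8,9,10]=3
  size 9 → [2,3,4,5,6,7,8,9,10]=3
  first=0(f) contributes 3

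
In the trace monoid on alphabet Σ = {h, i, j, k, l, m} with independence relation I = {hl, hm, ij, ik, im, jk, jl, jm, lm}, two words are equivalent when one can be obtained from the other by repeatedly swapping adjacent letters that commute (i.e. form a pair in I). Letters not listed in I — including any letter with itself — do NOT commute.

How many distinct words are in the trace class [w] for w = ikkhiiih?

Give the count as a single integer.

piece 0:i — minimal
piece 1:k — minimal
piece 2:k rests on {1:k}
piece 3:h rests on {0:i, 2:k}
piece 4:i rests on {3:h}
piece 5:i rests on {4:i}
piece 6:i rests on {5:i}
piece 7:h rests on {6:i}
minimal pieces: {0:i, 1:k}
ways to finish when only these pieces remain (= sum over removing one remaining piece with nothing left below it):
  1 left: {7}→1
  2 left: {6,7}→1
  3 left: {5,6,7}→1
  4 left: {4,5,6,7}→1
  5 left: {3,4,5,6,7}→1
  6 left: {0,3,4,5,6,7}→1  {2,3,4,5,6,7}→1
  placing 0:i first → 1 extensions
  placing 1:k first → 2 extensions
total linear extensions = 3

3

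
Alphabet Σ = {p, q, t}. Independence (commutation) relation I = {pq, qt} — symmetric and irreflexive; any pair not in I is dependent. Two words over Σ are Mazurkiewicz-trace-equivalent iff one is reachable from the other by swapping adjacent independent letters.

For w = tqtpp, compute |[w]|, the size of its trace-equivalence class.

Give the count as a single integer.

#0=t has no predecessor
#1=q has no predecessor
#2=t depends on [0:t]
#3=p depends on [2:t]
#4=p depends on [3:p]
sources: [0:t, 1:q]
N(rest) = Σ N(rest − s) over sources s of rest; N(one piece) = 1:
  size 1 → [1]=1  [4]=1
  size 2 → [1,4]=2  [3,4]=1
  size 3 → [1,3,4]=3  [2,3,4]=1
  first=0(t) contributes 4
  first=1(q) contributes 1
|[w]| = 5

5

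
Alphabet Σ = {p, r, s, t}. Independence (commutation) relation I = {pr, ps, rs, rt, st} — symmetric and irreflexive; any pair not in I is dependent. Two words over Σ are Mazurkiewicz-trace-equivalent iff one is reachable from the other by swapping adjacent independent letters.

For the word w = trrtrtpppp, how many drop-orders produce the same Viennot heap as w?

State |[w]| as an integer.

#0=t has no predecessor
#1=r has no predecessor
#2=r depends on [1:r]
#3=t depends on [0:t]
#4=r depends on [2:r]
#5=t depends on [3:t]
#6=p depends on [5:t]
#7=p depends on [6:p]
#8=p depends on [7:p]
#9=p depends on [8:p]
sources: [0:t, 1:r]
N(rest) = Σ N(rest − s) over sources s of rest; N(one piece) = 1:
  size 1 → [4]=1  [9]=1
  size 2 → [2,4]=1  [4,9]=2  [8,9]=1
  size 3 → [1,2,4]=1  [2,4,9]=3  [4,8,9]=3  [7,8,9]=1
  size 4 → [1,2,4,9]=4  [2,4,8,9]=6  [4,7,8,9]=4  [6,7,8,9]=1
  size 5 → [1,2,4,8,9]=10  [2,4,7,8,9]=10  [4,6,7,8,9]=5  [5,6,7,8,9]=1
  size 6 → [1,2,4,7,8,9]=20  [2,4,6,7,8,9]=15  [3,5,6,7,8,9]=1  [4,5,6,7,8,9]=6
  size 7 → [0,3,5,6,7,8,9]=1  [1,2,4,6,7,8,9]=35  [2,4,5,6,7,8,9]=21  [3,4,5,6,7,8,9]=7
  size 8 → [0,3,4,5,6,7,8,9]=8  [1,2,4,5,6,7,8,9]=56  [2,3,4,5,6,7,8,9]=28
  first=0(t) contributes 84
  first=1(r) contributes 36
|[w]| = 120

120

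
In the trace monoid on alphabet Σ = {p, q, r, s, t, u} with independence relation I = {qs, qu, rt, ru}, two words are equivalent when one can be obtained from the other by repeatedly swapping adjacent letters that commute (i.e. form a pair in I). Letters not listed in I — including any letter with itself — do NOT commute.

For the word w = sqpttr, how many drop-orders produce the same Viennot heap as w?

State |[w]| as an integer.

6

0(s) covers ∅
1(q) covers ∅
2(p) covers 0:s, 1:q
3(t) covers 2:p
4(t) covers 3:t
5(r) covers 2:p
floor of heap: 0:s, 1:q
completions by unplaced set U, small U first (add the entries for U minus each lowest piece of U):
  |U|=1: {4}:1  {5}:1
  |U|=2: {3,4}:1  {4,5}:2
  |U|=3: {3,4,5}:3
  |U|=4: {2,3,4,5}:3
  start at 0(s): 3
  start at 1(q): 3
sum over floor = 6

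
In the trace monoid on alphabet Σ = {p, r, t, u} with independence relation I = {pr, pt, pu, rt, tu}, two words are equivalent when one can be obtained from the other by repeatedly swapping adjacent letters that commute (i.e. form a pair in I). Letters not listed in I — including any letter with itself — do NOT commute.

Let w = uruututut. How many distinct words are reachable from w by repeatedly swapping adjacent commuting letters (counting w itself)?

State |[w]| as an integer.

drop 0:u onto floor
drop 1:r onto {0:u}
drop 2:u onto {1:r}
drop 3:u onto {2:u}
drop 4:t onto floor
drop 5:u onto {3:u}
drop 6:t onto {4:t}
drop 7:u onto {5:u}
drop 8:t onto {6:t}
ground layer = {0:u, 4:t}
drop-orders for the pieces not yet dropped (sum over which currently-grounded one goes next):
  1 to go: {7} 1  {8} 1
  2 to go: {5,7} 1  {6,8} 1  {7,8} 2
  3 to go: {3,5,7} 1  {4,6,8} 1  {5,7,8} 3  {6,7,8} 3
  4 to go: {2,3,5,7} 1  {3,5,7,8} 4  {4,6,7,8} 4  {5,6,7,8} 6
  5 to go: {1,2,3,5,7} 1  {2,3,5,7,8} 5  {3,5,6,7,8} 10  {4,5,6,7,8} 10
  6 to go: {0,1,2,3,5,7} 1  {1,2,3,5,7,8} 6  {2,3,5,6,7,8} 15  {3,4,5,6,7,8} 20
  7 to go: {0,1,2,3,5,7,8} 7  {1,2,3,5,6,7,8} 21  {2,3,4,5,6,7,8} 35
  if 0:u drops first: 56 orders
  if 4:t drops first: 28 orders
heap linearizations: 84

84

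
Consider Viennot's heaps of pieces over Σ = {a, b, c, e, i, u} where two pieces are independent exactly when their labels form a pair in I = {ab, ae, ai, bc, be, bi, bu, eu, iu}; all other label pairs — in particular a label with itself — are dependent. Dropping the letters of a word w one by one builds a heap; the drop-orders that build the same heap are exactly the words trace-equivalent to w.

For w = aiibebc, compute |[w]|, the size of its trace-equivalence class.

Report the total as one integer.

drop 0:a onto floor
drop 1:i onto floor
drop 2:i onto {1:i}
drop 3:b onto floor
drop 4:e onto {2:i}
drop 5:b onto {3:b}
drop 6:c onto {0:a, 4:e}
ground layer = {0:a, 1:i, 3:b}
drop-orders for the pieces not yet dropped (sum over which currently-grounded one goes next):
  1 to go: {5} 1  {6} 1
  2 to go: {0,6} 1  {3,5} 1  {4,6} 1  {5,6} 2
  3 to go: {0,4,6} 2  {0,5,6} 3  {2,4,6} 1  {3,5,6} 3  {4,5,6} 3
  4 to go: {0,2,4,6} 3  {0,3,5,6} 6  {0,4,5,6} 8  {1,2,4,6} 1  {2,4,5,6} 4  {3,4,5,6} 6
  5 to go: {0,1,2,4,6} 4  {0,2,4,5,6} 15  {0,3,4,5,6} 20  {1,2,4,5,6} 5  {2,3,4,5,6} 10
  if 0:a drops first: 15 orders
  if 1:i drops first: 45 orders
  if 3:b drops first: 24 orders
heap linearizations: 84

84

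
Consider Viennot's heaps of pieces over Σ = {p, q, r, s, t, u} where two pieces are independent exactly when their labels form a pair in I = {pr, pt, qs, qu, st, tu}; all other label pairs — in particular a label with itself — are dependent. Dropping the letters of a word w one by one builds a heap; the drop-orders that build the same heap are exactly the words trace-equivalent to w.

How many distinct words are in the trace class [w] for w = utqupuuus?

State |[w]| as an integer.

0(u) covers ∅
1(t) covers ∅
2(q) covers 1:t
3(u) covers 0:u
4(p) covers 2:q, 3:u
5(u) covers 4:p
6(u) covers 5:u
7(u) covers 6:u
8(s) covers 7:u
floor of heap: 0:u, 1:t
completions by unplaced set U, small U first (add the entries for U minus each lowest piece of U):
  |U|=1: {8}:1
  |U|=2: {7,8}:1
  |U|=3: {6,7,8}:1
  |U|=4: {5,6,7,8}:1
  |U|=5: {4,5,6,7,8}:1
  |U|=6: {2,4,5,6,7,8}:1  {3,4,5,6,7,8}:1
  |U|=7: {0,3,4,5,6,7,8}:1  {1,2,4,5,6,7,8}:1  {2,3,4,5,6,7,8}:2
  start at 0(u): 3
  start at 1(t): 3
sum over floor = 6

6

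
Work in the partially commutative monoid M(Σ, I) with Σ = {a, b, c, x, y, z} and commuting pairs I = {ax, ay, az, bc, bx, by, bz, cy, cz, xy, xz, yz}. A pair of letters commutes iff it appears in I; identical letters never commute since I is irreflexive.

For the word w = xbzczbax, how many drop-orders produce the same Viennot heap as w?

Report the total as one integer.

448

#0=x has no predecessor
#1=b has no predecessor
#2=z has no predecessor
#3=c depends on [0:x]
#4=z depends on [2:z]
#5=b depends on [1:b]
#6=a depends on [3:c, 5:b]
#7=x depends on [3:c]
sources: [0:x, 1:b, 2:z]
N(rest) = Σ N(rest − s) over sources s of rest; N(one piece) = 1:
  size 1 → [4]=1  [6]=1  [7]=1
  size 2 → [2,4]=1  [4,6]=2  [4,7]=2  [5,6]=1  [6,7]=2
  size 3 → [1,5,6]=1  [2,4,6]=3  [2,4,7]=3  [3,6,7]=2  [4,5,6]=3  [4,6,7]=6  [5,6,7]=3
  size 4 → [0,3,6,7]=2  [1,4,5,6]=4  [1,5,6,7]=4  [2,4,5,6]=6  [2,4,6,7]=12  [3,4,6,7]=8  [3,5,6,7]=5  [4,5,6,7]=12
  size 5 → [0,3,4,6,7]=10  [0,3,5,6,7]=7  [1,2,4,5,6]=10  [1,3,5,6,7]=9  [1,4,5,6,7]=20  [2,3,4,6,7]=20  [2,4,5,6,7]=30  [3,4,5,6,7]=25
  size 6 → [0,1,3,5,6,7]=16  [0,2,3,4,6,7]=30  [0,3,4,5,6,7]=42  [1,2,4,5,6,7]=60  [1,3,4,5,6,7]=54  [2,3,4,5,6,7]=75
  first=0(x) contributes 189
  first=1(b) contributes 147
  first=2(z) contributes 112
|[w]| = 448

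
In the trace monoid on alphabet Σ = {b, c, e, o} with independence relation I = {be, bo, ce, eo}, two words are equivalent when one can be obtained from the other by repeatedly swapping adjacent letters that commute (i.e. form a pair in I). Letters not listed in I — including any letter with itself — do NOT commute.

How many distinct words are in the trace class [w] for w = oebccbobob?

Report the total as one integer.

piece 0:o — minimal
piece 1:e — minimal
piece 2:b — minimal
piece 3:c rests on {0:o, 2:b}
piece 4:c rests on {3:c}
piece 5:b rests on {4:c}
piece 6:o rests on {4:c}
piece 7:b rests on {5:b}
piece 8:o rests on {6:o}
piece 9:b rests on {7:b}
minimal pieces: {0:o, 1:e, 2:b}
ways to finish when only these pieces remain (= sum over removing one remaining piece with nothing left below it):
  1 left: {1}→1  {8}→1  {9}→1
  2 left: {1,8}→2  {1,9}→2  {6,8}→1  {7,9}→1  {8,9}→2
  3 left: {1,6,8}→3  {1,7,9}→3  {1,8,9}→6  {5,7,9}→1  {6,8,9}→3  {7,8,9}→3
  4 left: {1,5,7,9}→4  {1,6,8,9}→12  {1,7,8,9}→12  {5,7,8,9}→4  {6,7,8,9}→6
  5 left: {1,5,7,8,9}→20  {1,6,7,8,9}→30  {5,6,7,8,9}→10
  6 left: {1,5,6,7,8,9}→60  {4,5,6,7,8,9}→10
  7 left: {1,4,5,6,7,8,9}→70  {3,4,5,6,7,8,9}→10
  8 left: {0,3,4,5,6,7,8,9}→10  {1,3,4,5,6,7,8,9}→80  {2,3,4,5,6,7,8,9}→10
  placing 0:o first → 90 extensions
  placing 1:e first → 20 extensions
  placing 2:b first → 90 extensions
total linear extensions = 200

200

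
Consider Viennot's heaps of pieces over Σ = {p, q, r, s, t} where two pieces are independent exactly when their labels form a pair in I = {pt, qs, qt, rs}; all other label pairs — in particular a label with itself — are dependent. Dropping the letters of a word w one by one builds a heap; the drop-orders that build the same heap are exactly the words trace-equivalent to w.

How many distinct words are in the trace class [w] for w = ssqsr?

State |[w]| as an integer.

piece 0:s — minimal
piece 1:s rests on {0:s}
piece 2:q — minimal
piece 3:s rests on {1:s}
piece 4:r rests on {2:q}
minimal pieces: {0:s, 2:q}
ways to finish when only these pieces remain (= sum over removing one remaining piece with nothing left below it):
  1 left: {3}→1  {4}→1
  2 left: {1,3}→1  {2,4}→1  {3,4}→2
  3 left: {0,1,3}→1  {1,3,4}→3  {2,3,4}→3
  placing 0:s first → 6 extensions
  placing 2:q first → 4 extensions
total linear extensions = 10

10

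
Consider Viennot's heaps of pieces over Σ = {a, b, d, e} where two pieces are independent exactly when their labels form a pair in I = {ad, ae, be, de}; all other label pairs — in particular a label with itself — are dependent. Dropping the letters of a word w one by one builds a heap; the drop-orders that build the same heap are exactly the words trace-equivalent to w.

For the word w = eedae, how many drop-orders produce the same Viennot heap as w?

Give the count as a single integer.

#0=e has no predecessor
#1=e depends on [0:e]
#2=d has no predecessor
#3=a has no predecessor
#4=e depends on [1:e]
sources: [0:e, 2:d, 3:a]
N(rest) = Σ N(rest − s) over sources s of rest; N(one piece) = 1:
  size 1 → [2]=1  [3]=1  [4]=1
  size 2 → [1,4]=1  [2,3]=2  [2,4]=2  [3,4]=2
  size 3 → [0,1,4]=1  [1,2,4]=3  [1,3,4]=3  [2,3,4]=6
  first=0(e) contributes 12
  first=2(d) contributes 4
  first=3(a) contributes 4
|[w]| = 20

20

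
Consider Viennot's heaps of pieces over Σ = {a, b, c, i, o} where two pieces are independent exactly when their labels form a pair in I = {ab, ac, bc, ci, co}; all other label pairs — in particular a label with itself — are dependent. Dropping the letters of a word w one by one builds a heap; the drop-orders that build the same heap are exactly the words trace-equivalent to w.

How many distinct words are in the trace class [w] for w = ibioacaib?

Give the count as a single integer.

piece 0:i — minimal
piece 1:b rests on {0:i}
piece 2:i rests on {1:b}
piece 3:o rests on {2:i}
piece 4:a rests on {3:o}
piece 5:c — minimal
piece 6:a rests on {4:a}
piece 7:i rests on {6:a}
piece 8:b rests on {7:i}
minimal pieces: {0:i, 5:c}
ways to finish when only these pieces remain (= sum over removing one remaining piece with nothing left below it):
  1 left: {5}→1  {8}→1
  2 left: {5,8}→2  {7,8}→1
  3 left: {5,7,8}→3  {6,7,8}→1
  4 left: {4,6,7,8}→1  {5,6,7,8}→4
  5 left: {3,4,6,7,8}→1  {4,5,6,7,8}→5
  6 left: {2,3,4,6,7,8}→1  {3,4,5,6,7,8}→6
  7 left: {1,2,3,4,6,7,8}→1  {2,3,4,5,6,7,8}→7
  placing 0:i first → 8 extensions
  placing 5:c first → 1 extensions
total linear extensions = 9

9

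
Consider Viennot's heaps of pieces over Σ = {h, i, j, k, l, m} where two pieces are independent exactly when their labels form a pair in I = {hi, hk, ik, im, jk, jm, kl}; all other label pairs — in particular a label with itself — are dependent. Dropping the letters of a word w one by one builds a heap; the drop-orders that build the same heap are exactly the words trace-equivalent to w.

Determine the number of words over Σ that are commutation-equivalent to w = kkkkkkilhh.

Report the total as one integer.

210

drop 0:k onto floor
drop 1:k onto {0:k}
drop 2:k onto {1:k}
drop 3:k onto {2:k}
drop 4:k onto {3:k}
drop 5:k onto {4:k}
drop 6:i onto floor
drop 7:l onto {6:i}
drop 8:h onto {7:l}
drop 9:h onto {8:h}
ground layer = {0:k, 6:i}
drop-orders for the pieces not yet dropped (sum over which currently-grounded one goes next):
  1 to go: {5} 1  {9} 1
  2 to go: {4,5} 1  {5,9} 2  {8,9} 1
  3 to go: {3,4,5} 1  {4,5,9} 3  {5,8,9} 3  {7,8,9} 1
  4 to go: {2,3,4,5} 1  {3,4,5,9} 4  {4,5,8,9} 6  {5,7,8,9} 4  {6,7,8,9} 1
  5 to go: {1,2,3,4,5} 1  {2,3,4,5,9} 5  {3,4,5,8,9} 10  {4,5,7,8,9} 10  {5,6,7,8,9} 5
  6 to go: {0,1,2,3,4,5} 1  {1,2,3,4,5,9} 6  {2,3,4,5,8,9} 15  {3,4,5,7,8,9} 20  {4,5,6,7,8,9} 15
  7 to go: {0,1,2,3,4,5,9} 7  {1,2,3,4,5,8,9} 21  {2,3,4,5,7,8,9} 35  {3,4,5,6,7,8,9} 35
  8 to go: {0,1,2,3,4,5,8,9} 28  {1,2,3,4,5,7,8,9} 56  {2,3,4,5,6,7,8,9} 70
  if 0:k drops first: 126 orders
  if 6:i drops first: 84 orders
heap linearizations: 210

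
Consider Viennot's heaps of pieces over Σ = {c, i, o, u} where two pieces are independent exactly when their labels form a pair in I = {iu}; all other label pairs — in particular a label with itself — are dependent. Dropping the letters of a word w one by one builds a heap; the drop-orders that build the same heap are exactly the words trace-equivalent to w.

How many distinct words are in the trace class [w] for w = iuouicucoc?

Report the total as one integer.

4

0(i) covers ∅
1(u) covers ∅
2(o) covers 0:i, 1:u
3(u) covers 2:o
4(i) covers 2:o
5(c) covers 3:u, 4:i
6(u) covers 5:c
7(c) covers 6:u
8(o) covers 7:c
9(c) covers 8:o
floor of heap: 0:i, 1:u
completions by unplaced set U, small U first (add the entries for U minus each lowest piece of U):
  |U|=1: {9}:1
  |U|=2: {8,9}:1
  |U|=3: {7,8,9}:1
  |U|=4: {6,7,8,9}:1
  |U|=5: {5,6,7,8,9}:1
  |U|=6: {3,5,6,7,8,9}:1  {4,5,6,7,8,9}:1
  |U|=7: {3,4,5,6,7,8,9}:2
  |U|=8: {2,3,4,5,6,7,8,9}:2
  start at 0(i): 2
  start at 1(u): 2
sum over floor = 4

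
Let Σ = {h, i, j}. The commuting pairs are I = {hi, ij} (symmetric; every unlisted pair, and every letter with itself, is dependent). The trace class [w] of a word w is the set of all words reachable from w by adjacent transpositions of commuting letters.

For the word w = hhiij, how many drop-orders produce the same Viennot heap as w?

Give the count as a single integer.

10

0(h) covers ∅
1(h) covers 0:h
2(i) covers ∅
3(i) covers 2:i
4(j) covers 1:h
floor of heap: 0:h, 2:i
completions by unplaced set U, small U first (add the entries for U minus each lowest piece of U):
  |U|=1: {3}:1  {4}:1
  |U|=2: {1,4}:1  {2,3}:1  {3,4}:2
  |U|=3: {0,1,4}:1  {1,3,4}:3  {2,3,4}:3
  start at 0(h): 6
  start at 2(i): 4
sum over floor = 10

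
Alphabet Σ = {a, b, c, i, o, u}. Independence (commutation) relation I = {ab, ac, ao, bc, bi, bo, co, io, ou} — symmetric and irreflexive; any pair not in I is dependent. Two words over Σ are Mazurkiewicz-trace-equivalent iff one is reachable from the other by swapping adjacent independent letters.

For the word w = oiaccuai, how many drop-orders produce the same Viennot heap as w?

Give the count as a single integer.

24

piece 0:o — minimal
piece 1:i — minimal
piece 2:a rests on {1:i}
piece 3:c rests on {1:i}
piece 4:c rests on {3:c}
piece 5:u rests on {2:a, 4:c}
piece 6:a rests on {5:u}
piece 7:i rests on {6:a}
minimal pieces: {0:o, 1:i}
ways to finish when only these pieces remain (= sum over removing one remaining piece with nothing left below it):
  1 left: {0}→1  {7}→1
  2 left: {0,7}→2  {6,7}→1
  3 left: {0,6,7}→3  {5,6,7}→1
  4 left: {0,5,6,7}→4  {2,5,6,7}→1  {4,5,6,7}→1
  5 left: {0,2,5,6,7}→5  {0,4,5,6,7}→5  {2,4,5,6,7}→2  {3,4,5,6,7}→1
  6 left: {0,2,4,5,6,7}→12  {0,3,4,5,6,7}→6  {2,3,4,5,6,7}→3
  placing 0:o first → 3 extensions
  placing 1:i first → 21 extensions
total linear extensions = 24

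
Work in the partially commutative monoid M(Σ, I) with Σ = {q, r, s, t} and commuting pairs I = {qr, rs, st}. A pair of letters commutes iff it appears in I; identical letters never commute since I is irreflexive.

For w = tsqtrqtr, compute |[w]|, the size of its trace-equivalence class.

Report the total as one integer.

4

0(t) covers ∅
1(s) covers ∅
2(q) covers 0:t, 1:s
3(t) covers 2:q
4(r) covers 3:t
5(q) covers 3:t
6(t) covers 4:r, 5:q
7(r) covers 6:t
floor of heap: 0:t, 1:s
completions by unplaced set U, small U first (add the entries for U minus each lowest piece of U):
  |U|=1: {7}:1
  |U|=2: {6,7}:1
  |U|=3: {4,6,7}:1  {5,6,7}:1
  |U|=4: {4,5,6,7}:2
  |U|=5: {3,4,5,6,7}:2
  |U|=6: {2,3,4,5,6,7}:2
  start at 0(t): 2
  start at 1(s): 2
sum over floor = 4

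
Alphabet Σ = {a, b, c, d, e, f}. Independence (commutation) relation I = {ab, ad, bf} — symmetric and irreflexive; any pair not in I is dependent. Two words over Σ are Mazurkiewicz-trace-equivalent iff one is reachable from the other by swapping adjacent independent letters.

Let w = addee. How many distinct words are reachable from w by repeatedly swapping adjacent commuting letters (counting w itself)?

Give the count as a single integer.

drop 0:a onto floor
drop 1:d onto floor
drop 2:d onto {1:d}
drop 3:e onto {0:a, 2:d}
drop 4:e onto {3:e}
ground layer = {0:a, 1:d}
drop-orders for the pieces not yet dropped (sum over which currently-grounded one goes next):
  1 to go: {4} 1
  2 to go: {3,4} 1
  3 to go: {0,3,4} 1  {2,3,4} 1
  if 0:a drops first: 1 orders
  if 1:d drops first: 2 orders
heap linearizations: 3

3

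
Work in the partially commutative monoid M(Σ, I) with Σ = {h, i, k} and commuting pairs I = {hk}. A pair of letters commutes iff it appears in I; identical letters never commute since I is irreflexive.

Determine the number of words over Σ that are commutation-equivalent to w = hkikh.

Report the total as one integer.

#0=h has no predecessor
#1=k has no predecessor
#2=i depends on [0:h, 1:k]
#3=k depends on [2:i]
#4=h depends on [2:i]
sources: [0:h, 1:k]
N(rest) = Σ N(rest − s) over sources s of rest; N(one piece) = 1:
  size 1 → [3]=1  [4]=1
  size 2 → [3,4]=2
  size 3 → [2,3,4]=2
  first=0(h) contributes 2
  first=1(k) contributes 2
|[w]| = 4

4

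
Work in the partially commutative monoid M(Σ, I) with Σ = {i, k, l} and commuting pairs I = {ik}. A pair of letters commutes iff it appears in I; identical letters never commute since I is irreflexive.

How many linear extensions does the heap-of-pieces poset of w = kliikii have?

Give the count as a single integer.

5

#0=k has no predecessor
#1=l depends on [0:k]
#2=i depends on [1:l]
#3=i depends on [2:i]
#4=k depends on [1:l]
#5=i depends on [3:i]
#6=i depends on [5:i]
sources: [0:k]
N(rest) = Σ N(rest − s) over sources s of rest; N(one piece) = 1:
  size 1 → [4]=1  [6]=1
  size 2 → [4,6]=2  [5,6]=1
  size 3 → [3,5,6]=1  [4,5,6]=3
  size 4 → [2,3,5,6]=1  [3,4,5,6]=4
  size 5 → [2,3,4,5,6]=5
  first=0(k) contributes 5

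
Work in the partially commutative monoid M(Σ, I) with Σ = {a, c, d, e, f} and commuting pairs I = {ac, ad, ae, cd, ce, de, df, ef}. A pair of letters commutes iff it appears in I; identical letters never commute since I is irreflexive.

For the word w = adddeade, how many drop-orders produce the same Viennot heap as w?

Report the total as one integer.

0(a) covers ∅
1(d) covers ∅
2(d) covers 1:d
3(d) covers 2:d
4(e) covers ∅
5(a) covers 0:a
6(d) covers 3:d
7(e) covers 4:e
floor of heap: 0:a, 1:d, 4:e
completions by unplaced set U, small U first (add the entries for U minus each lowest piece of U):
  |U|=1: {5}:1  {6}:1  {7}:1
  |U|=2: {0,5}:1  {3,6}:1  {4,7}:1  {5,6}:2  {5,7}:2  {6,7}:2
  |U|=3: {0,5,6}:3  {0,5,7}:3  {2,3,6}:1  {3,5,6}:3  {3,6,7}:3  {4,5,7}:3  {4,6,7}:3  {5,6,7}:6
  |U|=4: {0,3,5,6}:6  {0,4,5,7}:6  {0,5,6,7}:12  {1,2,3,6}:1  {2,3,5,6}:4  {2,3,6,7}:4  {3,4,6,7}:6  {3,5,6,7}:12  {4,5,6,7}:12
  |U|=5: {0,2,3,5,6}:10  {0,3,5,6,7}:30  {0,4,5,6,7}:30  {1,2,3,5,6}:5  {1,2,3,6,7}:5  {2,3,4,6,7}:10  {2,3,5,6,7}:20  {3,4,5,6,7}:30
  |U|=6: {0,1,2,3,5,6}:15  {0,2,3,5,6,7}:60  {0,3,4,5,6,7}:90  {1,2,3,4,6,7}:15  {1,2,3,5,6,7}:30  {2,3,4,5,6,7}:60
  start at 0(a): 105
  start at 1(d): 210
  start at 4(e): 105
sum over floor = 420

420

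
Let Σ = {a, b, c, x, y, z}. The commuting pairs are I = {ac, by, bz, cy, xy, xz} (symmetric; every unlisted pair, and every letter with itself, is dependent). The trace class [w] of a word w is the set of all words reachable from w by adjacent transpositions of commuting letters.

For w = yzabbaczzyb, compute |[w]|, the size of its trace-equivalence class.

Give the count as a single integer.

0(y) covers ∅
1(z) covers 0:y
2(a) covers 1:z
3(b) covers 2:a
4(b) covers 3:b
5(a) covers 4:b
6(c) covers 4:b
7(z) covers 5:a, 6:c
8(z) covers 7:z
9(y) covers 8:z
10(b) covers 5:a, 6:c
floor of heap: 0:y
completions by unplaced set U, small U first (add the entries for U minus each lowest piece of U):
  |U|=1: {9}:1  {10}:1
  |U|=2: {8,9}:1  {9,10}:2
  |U|=3: {7,8,9}:1  {8,9,10}:3
  |U|=4: {7,8,9,10}:4
  |U|=5: {5,7,8,9,10}:4  {6,7,8,9,10}:4
  |U|=6: {5,6,7,8,9,10}:8
  |U|=7: {4,5,6,7,8,9,10}:8
  |U|=8: {3,4,5,6,7,8,9,10}:8
  |U|=9: {2,3,4,5,6,7,8,9,10}:8
  start at 0(y): 8

8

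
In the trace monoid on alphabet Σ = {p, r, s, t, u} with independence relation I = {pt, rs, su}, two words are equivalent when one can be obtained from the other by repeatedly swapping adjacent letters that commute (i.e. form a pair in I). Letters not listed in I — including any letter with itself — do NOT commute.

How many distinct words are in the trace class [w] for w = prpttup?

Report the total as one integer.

3

#0=p has no predecessor
#1=r depends on [0:p]
#2=p depends on [1:r]
#3=t depends on [1:r]
#4=t depends on [3:t]
#5=u depends on [2:p, 4:t]
#6=p depends on [5:u]
sources: [0:p]
N(rest) = Σ N(rest − s) over sources s of rest; N(one piece) = 1:
  size 1 → [6]=1
  size 2 → [5,6]=1
  size 3 → [2,5,6]=1  [4,5,6]=1
  size 4 → [2,4,5,6]=2  [3,4,5,6]=1
  size 5 → [2,3,4,5,6]=3
  first=0(p) contributes 3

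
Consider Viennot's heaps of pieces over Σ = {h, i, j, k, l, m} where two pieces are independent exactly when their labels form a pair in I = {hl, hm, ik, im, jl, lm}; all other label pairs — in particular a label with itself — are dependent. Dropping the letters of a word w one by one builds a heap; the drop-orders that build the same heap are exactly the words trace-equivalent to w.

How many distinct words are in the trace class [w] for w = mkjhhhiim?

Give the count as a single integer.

#0=m has no predecessor
#1=k depends on [0:m]
#2=j depends on [1:k]
#3=h depends on [2:j]
#4=h depends on [3:h]
#5=h depends on [4:h]
#6=i depends on [5:h]
#7=i depends on [6:i]
#8=m depends on [2:j]
sources: [0:m]
N(rest) = Σ N(rest − s) over sources s of rest; N(one piece) = 1:
  size 1 → [7]=1  [8]=1
  size 2 → [6,7]=1  [7,8]=2
  size 3 → [5,6,7]=1  [6,7,8]=3
  size 4 → [4,5,6,7]=1  [5,6,7,8]=4
  size 5 → [3,4,5,6,7]=1  [4,5,6,7,8]=5
  size 6 → [3,4,5,6,7,8]=6
  size 7 → [2,3,4,5,6,7,8]=6
  first=0(m) contributes 6

6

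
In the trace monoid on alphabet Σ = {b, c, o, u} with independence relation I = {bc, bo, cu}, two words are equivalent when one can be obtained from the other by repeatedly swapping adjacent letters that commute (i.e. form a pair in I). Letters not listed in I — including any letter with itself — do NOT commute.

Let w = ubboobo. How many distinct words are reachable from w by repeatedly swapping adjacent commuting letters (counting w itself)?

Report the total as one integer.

20

drop 0:u onto floor
drop 1:b onto {0:u}
drop 2:b onto {1:b}
drop 3:o onto {0:u}
drop 4:o onto {3:o}
drop 5:b onto {2:b}
drop 6:o onto {4:o}
ground layer = {0:u}
drop-orders for the pieces not yet dropped (sum over which currently-grounded one goes next):
  1 to go: {5} 1  {6} 1
  2 to go: {2,5} 1  {4,6} 1  {5,6} 2
  3 to go: {1,2,5} 1  {2,5,6} 3  {3,4,6} 1  {4,5,6} 3
  4 to go: {1,2,5,6} 4  {2,4,5,6} 6  {3,4,5,6} 4
  5 to go: {1,2,4,5,6} 10  {2,3,4,5,6} 10
  if 0:u drops first: 20 orders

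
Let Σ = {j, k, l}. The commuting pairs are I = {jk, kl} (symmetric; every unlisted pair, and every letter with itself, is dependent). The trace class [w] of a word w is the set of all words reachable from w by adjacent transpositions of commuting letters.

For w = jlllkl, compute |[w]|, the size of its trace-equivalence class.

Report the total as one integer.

6

0(j) covers ∅
1(l) covers 0:j
2(l) covers 1:l
3(l) covers 2:l
4(k) covers ∅
5(l) covers 3:l
floor of heap: 0:j, 4:k
completions by unplaced set U, small U first (add the entries for U minus each lowest piece of U):
  |U|=1: {4}:1  {5}:1
  |U|=2: {3,5}:1  {4,5}:2
  |U|=3: {2,3,5}:1  {3,4,5}:3
  |U|=4: {1,2,3,5}:1  {2,3,4,5}:4
  start at 0(j): 5
  start at 4(k): 1
sum over floor = 6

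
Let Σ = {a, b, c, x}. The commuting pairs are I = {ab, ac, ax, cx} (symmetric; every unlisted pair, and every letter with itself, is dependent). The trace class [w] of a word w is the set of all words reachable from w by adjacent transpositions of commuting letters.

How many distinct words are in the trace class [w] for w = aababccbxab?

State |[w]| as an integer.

#0=a has no predecessor
#1=a depends on [0:a]
#2=b has no predecessor
#3=a depends on [1:a]
#4=b depends on [2:b]
#5=c depends on [4:b]
#6=c depends on [5:c]
#7=b depends on [6:c]
#8=x depends on [7:b]
#9=a depends on [3:a]
#10=b depends on [8:x]
sources: [0:a, 2:b]
N(rest) = Σ N(rest − s) over sources s of rest; N(one piece) = 1:
  size 1 → [9]=1  [10]=1
  size 2 → [3,9]=1  [8,10]=1  [9,10]=2
  size 3 → [1,3,9]=1  [3,9,10]=3  [7,8,10]=1  [8,9,10]=3
  size 4 → [0,1,3,9]=1  [1,3,9,10]=4  [3,8,9,10]=6  [6,7,8,10]=1  [7,8,9,10]=4
  size 5 → [0,1,3,9,10]=5  [1,3,8,9,10]=10  [3,7,8,9,10]=10  [5,6,7,8,10]=1  [6,7,8,9,10]=5
  size 6 → [0,1,3,8,9,10]=15  [1,3,7,8,9,10]=20  [3,6,7,8,9,10]=15  [4,5,6,7,8,10]=1  [5,6,7,8,9,10]=6
  size 7 → [0,1,3,7,8,9,10]=35  [1,3,6,7,8,9,10]=35  [2,4,5,6,7,8,10]=1  [3,5,6,7,8,9,10]=21  [4,5,6,7,8,9,10]=7
  size 8 → [0,1,3,6,7,8,9,10]=70  [1,3,5,6,7,8,9,10]=56  [2,4,5,6,7,8,9,10]=8  [3,4,5,6,7,8,9,10]=28
  size 9 → [0,1,3,5,6,7,8,9,10]=126  [1,3,4,5,6,7,8,9,10]=84  [2,3,4,5,6,7,8,9,10]=36
  first=0(a) contributes 120
  first=2(b) contributes 210
|[w]| = 330

330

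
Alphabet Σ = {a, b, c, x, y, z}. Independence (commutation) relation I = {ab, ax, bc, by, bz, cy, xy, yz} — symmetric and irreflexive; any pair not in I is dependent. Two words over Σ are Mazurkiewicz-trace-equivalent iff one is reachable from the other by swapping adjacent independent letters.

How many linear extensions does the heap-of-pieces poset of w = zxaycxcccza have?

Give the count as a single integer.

15

0(z) covers ∅
1(x) covers 0:z
2(a) covers 0:z
3(y) covers 2:a
4(c) covers 1:x, 2:a
5(x) covers 4:c
6(c) covers 5:x
7(c) covers 6:c
8(c) covers 7:c
9(z) covers 8:c
10(a) covers 3:y, 9:z
floor of heap: 0:z
completions by unplaced set U, small U first (add the entries for U minus each lowest piece of U):
  |U|=1: {10}:1
  |U|=2: {3,10}:1  {9,10}:1
  |U|=3: {3,9,10}:2  {8,9,10}:1
  |U|=4: {3,8,9,10}:3  {7,8,9,10}:1
  |U|=5: {3,7,8,9,10}:4  {6,7,8,9,10}:1
  |U|=6: {3,6,7,8,9,10}:5  {5,6,7,8,9,10}:1
  |U|=7: {3,5,6,7,8,9,10}:6  {4,5,6,7,8,9,10}:1
  |U|=8: {1,4,5,6,7,8,9,10}:1  {3,4,5,6,7,8,9,10}:7
  |U|=9: {1,3,4,5,6,7,8,9,10}:8  {2,3,4,5,6,7,8,9,10}:7
  start at 0(z): 15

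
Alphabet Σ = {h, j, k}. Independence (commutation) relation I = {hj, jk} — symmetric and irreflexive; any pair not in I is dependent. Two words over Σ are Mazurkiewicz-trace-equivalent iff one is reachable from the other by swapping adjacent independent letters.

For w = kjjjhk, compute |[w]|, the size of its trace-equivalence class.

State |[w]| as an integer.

20

piece 0:k — minimal
piece 1:j — minimal
piece 2:j rests on {1:j}
piece 3:j rests on {2:j}
piece 4:h rests on {0:k}
piece 5:k rests on {4:h}
minimal pieces: {0:k, 1:j}
ways to finish when only these pieces remain (= sum over removing one remaining piece with nothing left below it):
  1 left: {3}→1  {5}→1
  2 left: {2,3}→1  {3,5}→2  {4,5}→1
  3 left: {0,4,5}→1  {1,2,3}→1  {2,3,5}→3  {3,4,5}→3
  4 left: {0,3,4,5}→4  {1,2,3,5}→4  {2,3,4,5}→6
  placing 0:k first → 10 extensions
  placing 1:j first → 10 extensions
total linear extensions = 20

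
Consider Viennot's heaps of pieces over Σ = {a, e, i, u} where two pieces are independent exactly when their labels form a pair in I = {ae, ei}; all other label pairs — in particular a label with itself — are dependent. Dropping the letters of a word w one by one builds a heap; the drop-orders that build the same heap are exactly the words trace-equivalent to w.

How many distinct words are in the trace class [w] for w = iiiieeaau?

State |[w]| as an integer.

28

piece 0:i — minimal
piece 1:i rests on {0:i}
piece 2:i rests on {1:i}
piece 3:i rests on {2:i}
piece 4:e — minimal
piece 5:e rests on {4:e}
piece 6:a rests on {3:i}
piece 7:a rests on {6:a}
piece 8:u rests on {5:e, 7:a}
minimal pieces: {0:i, 4:e}
ways to finish when only these pieces remain (= sum over removing one remaining piece with nothing left below it):
  1 left: {8}→1
  2 left: {5,8}→1  {7,8}→1
  3 left: {4,5,8}→1  {5,7,8}→2  {6,7,8}→1
  4 left: {3,6,7,8}→1  {4,5,7,8}→3  {5,6,7,8}→3
  5 left: {2,3,6,7,8}→1  {3,5,6,7,8}→4  {4,5,6,7,8}→6
  6 left: {1,2,3,6,7,8}→1  {2,3,5,6,7,8}→5  {3,4,5,6,7,8}→10
  7 left: {0,1,2,3,6,7,8}→1  {1,2,3,5,6,7,8}→6  {2,3,4,5,6,7,8}→15
  placing 0:i first → 21 extensions
  placing 4:e first → 7 extensions
total linear extensions = 28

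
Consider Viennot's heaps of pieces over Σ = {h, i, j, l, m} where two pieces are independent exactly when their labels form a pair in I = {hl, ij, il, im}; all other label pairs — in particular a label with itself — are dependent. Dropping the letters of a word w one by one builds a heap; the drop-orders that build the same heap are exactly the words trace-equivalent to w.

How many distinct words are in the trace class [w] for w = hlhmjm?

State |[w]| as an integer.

drop 0:h onto floor
drop 1:l onto floor
drop 2:h onto {0:h}
drop 3:m onto {1:l, 2:h}
drop 4:j onto {3:m}
drop 5:m onto {4:j}
ground layer = {0:h, 1:l}
drop-orders for the pieces not yet dropped (sum over which currently-grounded one goes next):
  1 to go: {5} 1
  2 to go: {4,5} 1
  3 to go: {3,4,5} 1
  4 to go: {1,3,4,5} 1  {2,3,4,5} 1
  if 0:h drops first: 2 orders
  if 1:l drops first: 1 orders
heap linearizations: 3

3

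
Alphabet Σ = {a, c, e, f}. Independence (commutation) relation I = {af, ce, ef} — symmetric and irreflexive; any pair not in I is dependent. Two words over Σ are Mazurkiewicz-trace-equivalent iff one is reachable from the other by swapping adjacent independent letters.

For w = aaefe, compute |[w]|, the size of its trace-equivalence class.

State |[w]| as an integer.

5

piece 0:a — minimal
piece 1:a rests on {0:a}
piece 2:e rests on {1:a}
piece 3:f — minimal
piece 4:e rests on {2:e}
minimal pieces: {0:a, 3:f}
ways to finish when only these pieces remain (= sum over removing one remaining piece with nothing left below it):
  1 left: {3}→1  {4}→1
  2 left: {2,4}→1  {3,4}→2
  3 left: {1,2,4}→1  {2,3,4}→3
  placing 0:a first → 4 extensions
  placing 3:f first → 1 extensions
total linear extensions = 5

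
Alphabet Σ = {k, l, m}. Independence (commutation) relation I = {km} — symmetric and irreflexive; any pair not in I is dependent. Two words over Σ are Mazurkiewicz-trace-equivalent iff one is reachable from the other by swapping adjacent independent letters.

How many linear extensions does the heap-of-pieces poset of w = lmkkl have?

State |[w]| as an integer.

drop 0:l onto floor
drop 1:m onto {0:l}
drop 2:k onto {0:l}
drop 3:k onto {2:k}
drop 4:l onto {1:m, 3:k}
ground layer = {0:l}
drop-orders for the pieces not yet dropped (sum over which currently-grounded one goes next):
  1 to go: {4} 1
  2 to go: {1,4} 1  {3,4} 1
  3 to go: {1,3,4} 2  {2,3,4} 1
  if 0:l drops first: 3 orders

3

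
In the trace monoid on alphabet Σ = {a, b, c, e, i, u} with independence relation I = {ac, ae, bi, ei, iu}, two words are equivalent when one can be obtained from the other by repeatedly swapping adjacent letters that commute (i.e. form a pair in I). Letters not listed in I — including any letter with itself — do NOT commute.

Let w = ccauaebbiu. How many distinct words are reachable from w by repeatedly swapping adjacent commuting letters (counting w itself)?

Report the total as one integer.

piece 0:c — minimal
piece 1:c rests on {0:c}
piece 2:a — minimal
piece 3:u rests on {1:c, 2:a}
piece 4:a rests on {3:u}
piece 5:e rests on {3:u}
piece 6:b rests on {4:a, 5:e}
piece 7:b rests on {6:b}
piece 8:i rests on {4:a}
piece 9:u rests on {7:b}
minimal pieces: {0:c, 2:a}
ways to finish when only these pieces remain (= sum over removing one remaining piece with nothing left below it):
  1 left: {8}→1  {9}→1
  2 left: {7,9}→1  {8,9}→2
  3 left: {6,7,9}→1  {7,8,9}→3
  4 left: {5,6,7,9}→1  {6,7,8,9}→4
  5 left: {4,6,7,8,9}→4  {5,6,7,8,9}→5
  6 left: {4,5,6,7,8,9}→9
  7 left: {3,4,5,6,7,8,9}→9
  8 left: {1,3,4,5,6,7,8,9}→9  {2,3,4,5,6,7,8,9}→9
  placing 0:c first → 18 extensions
  placing 2:a first → 9 extensions
total linear extensions = 27

27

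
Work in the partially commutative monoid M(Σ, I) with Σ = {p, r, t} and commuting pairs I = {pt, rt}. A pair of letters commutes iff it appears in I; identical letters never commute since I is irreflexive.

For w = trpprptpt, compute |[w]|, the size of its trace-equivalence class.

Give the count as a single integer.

0(t) covers ∅
1(r) covers ∅
2(p) covers 1:r
3(p) covers 2:p
4(r) covers 3:p
5(p) covers 4:r
6(t) covers 0:t
7(p) covers 5:p
8(t) covers 6:t
floor of heap: 0:t, 1:r
completions by unplaced set U, small U first (add the entries for U minus each lowest piece of U):
  |U|=1: {7}:1  {8}:1
  |U|=2: {5,7}:1  {6,8}:1  {7,8}:2
  |U|=3: {0,6,8}:1  {4,5,7}:1  {5,7,8}:3  {6,7,8}:3
  |U|=4: {0,6,7,8}:4  {3,4,5,7}:1  {4,5,7,8}:4  {5,6,7,8}:6
  |U|=5: {0,5,6,7,8}:10  {2,3,4,5,7}:1  {3,4,5,7,8}:5  {4,5,6,7,8}:10
  |U|=6: {0,4,5,6,7,8}:20  {1,2,3,4,5,7}:1  {2,3,4,5,7,8}:6  {3,4,5,6,7,8}:15
  |U|=7: {0,3,4,5,6,7,8}:35  {1,2,3,4,5,7,8}:7  {2,3,4,5,6,7,8}:21
  start at 0(t): 28
  start at 1(r): 56
sum over floor = 84

84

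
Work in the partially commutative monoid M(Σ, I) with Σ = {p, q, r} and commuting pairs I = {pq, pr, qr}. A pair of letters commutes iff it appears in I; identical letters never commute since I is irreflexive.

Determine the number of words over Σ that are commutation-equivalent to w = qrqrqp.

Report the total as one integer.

piece 0:q — minimal
piece 1:r — minimal
piece 2:q rests on {0:q}
piece 3:r rests on {1:r}
piece 4:q rests on {2:q}
piece 5:p — minimal
minimal pieces: {0:q, 1:r, 5:p}
ways to finish when only these pieces remain (= sum over removing one remaining piece with nothing left below it):
  1 left: {3}→1  {4}→1  {5}→1
  2 left: {1,3}→1  {2,4}→1  {3,4}→2  {3,5}→2  {4,5}→2
  3 left: {0,2,4}→1  {1,3,4}→3  {1,3,5}→3  {2,3,4}→3  {2,4,5}→3  {3,4,5}→6
  4 left: {0,2,3,4}→4  {0,2,4,5}→4  {1,2,3,4}→6  {1,3,4,5}→12  {2,3,4,5}→12
  placing 0:q first → 30 extensions
  placing 1:r first → 20 extensions
  placing 5:p first → 10 extensions
total linear extensions = 60

60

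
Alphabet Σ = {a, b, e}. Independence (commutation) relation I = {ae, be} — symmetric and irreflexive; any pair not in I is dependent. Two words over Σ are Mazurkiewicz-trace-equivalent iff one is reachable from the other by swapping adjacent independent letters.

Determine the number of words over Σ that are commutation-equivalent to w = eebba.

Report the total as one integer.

10

drop 0:e onto floor
drop 1:e onto {0:e}
drop 2:b onto floor
drop 3:b onto {2:b}
drop 4:a onto {3:b}
ground layer = {0:e, 2:b}
drop-orders for the pieces not yet dropped (sum over which currently-grounded one goes next):
  1 to go: {1} 1  {4} 1
  2 to go: {0,1} 1  {1,4} 2  {3,4} 1
  3 to go: {0,1,4} 3  {1,3,4} 3  {2,3,4} 1
  if 0:e drops first: 4 orders
  if 2:b drops first: 6 orders
heap linearizations: 10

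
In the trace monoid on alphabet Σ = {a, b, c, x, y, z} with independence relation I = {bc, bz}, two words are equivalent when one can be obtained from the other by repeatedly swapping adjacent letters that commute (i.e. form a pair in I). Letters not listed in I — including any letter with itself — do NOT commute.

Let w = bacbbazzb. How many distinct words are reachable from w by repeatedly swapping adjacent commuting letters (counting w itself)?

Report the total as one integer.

0(b) covers ∅
1(a) covers 0:b
2(c) covers 1:a
3(b) covers 1:a
4(b) covers 3:b
5(a) covers 2:c, 4:b
6(z) covers 5:a
7(z) covers 6:z
8(b) covers 5:a
floor of heap: 0:b
completions by unplaced set U, small U first (add the entries for U minus each lowest piece of U):
  |U|=1: {7}:1  {8}:1
  |U|=2: {6,7}:1  {7,8}:2
  |U|=3: {6,7,8}:3
  |U|=4: {5,6,7,8}:3
  |U|=5: {2,5,6,7,8}:3  {4,5,6,7,8}:3
  |U|=6: {2,4,5,6,7,8}:6  {3,4,5,6,7,8}:3
  |U|=7: {2,3,4,5,6,7,8}:9
  start at 0(b): 9

9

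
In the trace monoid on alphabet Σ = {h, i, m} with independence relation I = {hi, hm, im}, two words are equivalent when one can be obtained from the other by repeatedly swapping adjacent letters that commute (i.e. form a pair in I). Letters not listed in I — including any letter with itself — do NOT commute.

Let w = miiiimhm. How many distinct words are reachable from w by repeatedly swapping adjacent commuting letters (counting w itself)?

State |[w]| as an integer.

0(m) covers ∅
1(i) covers ∅
2(i) covers 1:i
3(i) covers 2:i
4(i) covers 3:i
5(m) covers 0:m
6(h) covers ∅
7(m) covers 5:m
floor of heap: 0:m, 1:i, 6:h
completions by unplaced set U, small U first (add the entries for U minus each lowest piece of U):
  |U|=1: {4}:1  {6}:1  {7}:1
  |U|=2: {3,4}:1  {4,6}:2  {4,7}:2  {5,7}:1  {6,7}:2
  |U|=3: {0,5,7}:1  {2,3,4}:1  {3,4,6}:3  {3,4,7}:3  {4,5,7}:3  {4,6,7}:6  {5,6,7}:3
  |U|=4: {0,4,5,7}:4  {0,5,6,7}:4  {1,2,3,4}:1  {2,3,4,6}:4  {2,3,4,7}:4  {3,4,5,7}:6  {3,4,6,7}:12  {4,5,6,7}:12
  |U|=5: {0,3,4,5,7}:10  {0,4,5,6,7}:20  {1,2,3,4,6}:5  {1,2,3,4,7}:5  {2,3,4,5,7}:10  {2,3,4,6,7}:20  {3,4,5,6,7}:30
  |U|=6: {0,2,3,4,5,7}:20  {0,3,4,5,6,7}:60  {1,2,3,4,5,7}:15  {1,2,3,4,6,7}:30  {2,3,4,5,6,7}:60
  start at 0(m): 105
  start at 1(i): 140
  start at 6(h): 35
sum over floor = 280

280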